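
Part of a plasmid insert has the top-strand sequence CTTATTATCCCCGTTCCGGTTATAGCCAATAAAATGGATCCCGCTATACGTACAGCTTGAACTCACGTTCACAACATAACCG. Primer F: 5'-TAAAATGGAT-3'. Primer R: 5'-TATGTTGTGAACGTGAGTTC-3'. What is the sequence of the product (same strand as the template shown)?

5'-TAAAATGGATCCCGCTATACGTACAGCTTGAACTCACGTTCACAACATA-3'

The forward primer matches the template at positions 30–39.
Taking the reverse complement of TATGTTGTGAACGTGAGTTC gives GAACTCACGTTCACAACATA, found at positions 59–78 on the template; the primer anneals here to the top strand with its 3' end pointing upstream.
The product is the template from position 30 through 78 (49 bp).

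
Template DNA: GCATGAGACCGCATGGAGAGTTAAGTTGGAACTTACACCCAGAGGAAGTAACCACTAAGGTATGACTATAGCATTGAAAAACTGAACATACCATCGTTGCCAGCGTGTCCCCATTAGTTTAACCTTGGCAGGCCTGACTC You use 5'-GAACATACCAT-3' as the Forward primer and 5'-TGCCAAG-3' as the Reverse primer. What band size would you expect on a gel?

47 bp

Forward primer GAACATACCAT is found on the top strand at positions 84–94.
Reverse complement of the reverse primer: CTTGGCA. This occurs on the top strand at positions 124–130.
Product length = (reverse-primer end) − (forward-primer start) + 1 = 130 − 84 + 1 = 47 bp.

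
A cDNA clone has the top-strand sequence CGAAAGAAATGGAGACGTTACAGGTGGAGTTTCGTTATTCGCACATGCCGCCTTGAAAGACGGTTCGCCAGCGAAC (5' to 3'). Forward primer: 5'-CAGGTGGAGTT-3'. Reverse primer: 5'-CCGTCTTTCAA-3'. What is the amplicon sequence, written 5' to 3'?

5'-CAGGTGGAGTTTCGTTATTCGCACATGCCGCCTTGAAAGACGG-3'

Forward primer CAGGTGGAGTT is found on the top strand at positions 21–31.
Reverse complement of the reverse primer: TTGAAAGACGG. This occurs on the top strand at positions 53–63.
The product is the template from position 21 through 63 (43 bp).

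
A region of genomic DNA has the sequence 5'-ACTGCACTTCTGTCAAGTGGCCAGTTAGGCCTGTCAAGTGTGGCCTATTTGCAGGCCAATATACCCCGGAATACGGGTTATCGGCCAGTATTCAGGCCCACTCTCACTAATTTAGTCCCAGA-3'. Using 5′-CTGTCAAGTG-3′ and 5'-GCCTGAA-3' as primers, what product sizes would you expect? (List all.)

88 bp, 67 bp

The forward primer CTGTCAAGTG matches the top strand at positions 10–19, 31–40.
The reverse primer's reverse complement is TTCAGGC, matching at positions 91–97.
Each forward site pairs with the reverse site to give a product ending at position 97: sizes 88, 67 bp.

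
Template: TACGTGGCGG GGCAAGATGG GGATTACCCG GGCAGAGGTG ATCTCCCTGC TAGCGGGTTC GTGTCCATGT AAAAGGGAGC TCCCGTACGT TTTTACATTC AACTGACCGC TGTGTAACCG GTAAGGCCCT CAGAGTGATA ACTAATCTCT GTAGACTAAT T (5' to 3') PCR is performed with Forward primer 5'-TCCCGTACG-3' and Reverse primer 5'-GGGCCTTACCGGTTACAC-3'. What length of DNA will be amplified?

49 bp

The forward primer matches the template at positions 81–89.
Reverse complement of the reverse primer: GTGTAACCGGTAAGGCCC. This occurs on the top strand at positions 112–129.
Product length = (reverse-primer end) − (forward-primer start) + 1 = 129 − 81 + 1 = 49 bp.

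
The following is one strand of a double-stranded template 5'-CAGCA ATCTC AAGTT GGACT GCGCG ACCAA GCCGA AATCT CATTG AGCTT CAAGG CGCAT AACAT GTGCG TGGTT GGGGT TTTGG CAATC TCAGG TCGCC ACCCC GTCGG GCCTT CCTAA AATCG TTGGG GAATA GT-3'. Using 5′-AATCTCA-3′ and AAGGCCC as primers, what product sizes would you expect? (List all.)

111 bp, 80 bp, 29 bp

The forward primer AATCTCA matches the top strand at positions 5–11, 36–42, 87–93.
The reverse primer's reverse complement is GGGCCTT, matching at positions 109–115.
Each forward site pairs with the reverse site to give a product ending at position 115: sizes 111, 80, 29 bp.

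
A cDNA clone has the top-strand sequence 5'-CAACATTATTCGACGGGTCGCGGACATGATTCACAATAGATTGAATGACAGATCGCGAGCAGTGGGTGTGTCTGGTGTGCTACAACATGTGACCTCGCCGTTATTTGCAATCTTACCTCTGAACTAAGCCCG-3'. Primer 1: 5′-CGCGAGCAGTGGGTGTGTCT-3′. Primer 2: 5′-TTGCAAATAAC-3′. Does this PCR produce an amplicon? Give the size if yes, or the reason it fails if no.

Primer 1 (CGCGAGCAGTGGGTGTGTCT) matches the top strand at positions 54–73; it acts as a forward primer.
Primer 2's reverse complement is GTTATTTGCAA, matching the top strand at positions 100–110; it acts as a reverse primer.
The 3' ends face each other across positions 54–110, giving a 57 bp product.

Yes — a 57 bp product.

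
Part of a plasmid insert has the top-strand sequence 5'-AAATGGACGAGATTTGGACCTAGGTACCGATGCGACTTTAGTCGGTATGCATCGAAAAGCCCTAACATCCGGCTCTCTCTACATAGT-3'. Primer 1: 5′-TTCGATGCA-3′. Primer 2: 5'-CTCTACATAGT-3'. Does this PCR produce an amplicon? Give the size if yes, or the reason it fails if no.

No product — the primers' 3' ends point away from each other.

Primer 1 (TTCGATGCA) has reverse complement TGCATCGAA, which matches the top strand at positions 48–56; primer 1 anneals to the top strand there with its 3' end pointing upstream toward position 48.
Primer 2 (CTCTACATAGT) matches the top strand directly at positions 77–87; it anneals to the bottom strand with its 3' end pointing downstream toward position 87.
The 3' ends diverge (primer 1 extends toward position 1, primer 2 toward position 87), so the primers never converge on a shared product.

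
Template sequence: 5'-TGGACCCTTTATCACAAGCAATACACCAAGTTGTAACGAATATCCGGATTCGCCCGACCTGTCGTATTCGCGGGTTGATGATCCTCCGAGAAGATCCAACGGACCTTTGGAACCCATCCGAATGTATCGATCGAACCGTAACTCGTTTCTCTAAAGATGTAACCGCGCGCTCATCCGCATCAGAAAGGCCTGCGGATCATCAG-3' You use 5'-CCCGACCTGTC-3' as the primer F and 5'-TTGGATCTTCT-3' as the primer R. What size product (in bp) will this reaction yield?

47 bp

Scanning the template, CCCGACCTGTC occurs at positions 53–63; this primer anneals to the bottom strand there with its 3' end pointing downstream.
Reverse complement of the reverse primer: AGAAGATCCAA. This occurs on the top strand at positions 89–99.
Amplicon spans positions 53–99: 47 bp.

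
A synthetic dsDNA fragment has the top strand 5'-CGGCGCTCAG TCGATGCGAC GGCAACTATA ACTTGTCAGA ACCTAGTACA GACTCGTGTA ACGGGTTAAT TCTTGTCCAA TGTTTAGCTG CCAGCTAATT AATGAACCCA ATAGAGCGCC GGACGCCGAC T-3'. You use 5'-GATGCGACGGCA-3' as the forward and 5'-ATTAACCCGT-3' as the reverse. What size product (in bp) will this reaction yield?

The forward primer matches the template at positions 13–24.
Taking the reverse complement of ATTAACCCGT gives ACGGGTTAAT, found at positions 61–70 on the template; the primer anneals here to the top strand with its 3' end pointing upstream.
Amplicon spans positions 13–70: 58 bp.

58 bp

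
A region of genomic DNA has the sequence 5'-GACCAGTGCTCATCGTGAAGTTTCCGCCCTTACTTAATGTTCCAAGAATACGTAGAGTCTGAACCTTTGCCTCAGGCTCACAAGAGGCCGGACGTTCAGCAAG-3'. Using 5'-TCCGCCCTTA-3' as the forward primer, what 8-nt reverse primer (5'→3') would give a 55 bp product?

5'-GCCTGAGG-3'

The forward primer binds at positions 23–32, so a 55 bp product ends at position 23 + 55 − 1 = 77.
The reverse primer anneals to the top strand over positions 70–77, i.e. to CCTCAGGC.
Its sequence written 5'→3' is the reverse complement: GCCTGAGG.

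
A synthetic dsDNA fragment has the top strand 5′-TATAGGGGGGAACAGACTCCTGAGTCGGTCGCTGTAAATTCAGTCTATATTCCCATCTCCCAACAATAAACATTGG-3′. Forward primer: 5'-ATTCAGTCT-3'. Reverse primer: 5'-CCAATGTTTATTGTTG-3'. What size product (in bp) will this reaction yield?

The forward primer matches the template at positions 38–46.
Reverse complement of the reverse primer: CAACAATAAACATTGG. This occurs on the top strand at positions 61–76.
The product runs from position 38 to position 76, so its length is 76 − 38 + 1 = 39 bp.

39 bp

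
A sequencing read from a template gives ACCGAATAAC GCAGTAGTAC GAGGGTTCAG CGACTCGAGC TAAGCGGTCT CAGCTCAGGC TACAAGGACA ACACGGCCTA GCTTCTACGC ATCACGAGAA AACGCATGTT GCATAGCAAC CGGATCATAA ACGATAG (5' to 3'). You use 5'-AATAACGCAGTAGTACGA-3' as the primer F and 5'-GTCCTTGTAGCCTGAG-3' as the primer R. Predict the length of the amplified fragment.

Forward primer AATAACGCAGTAGTACGA is found on the top strand at positions 5–22.
The reverse primer's reverse complement is CTCAGGCTACAAGGAC, which matches the template at positions 54–69.
The product runs from position 5 to position 69, so its length is 69 − 5 + 1 = 65 bp.

65 bp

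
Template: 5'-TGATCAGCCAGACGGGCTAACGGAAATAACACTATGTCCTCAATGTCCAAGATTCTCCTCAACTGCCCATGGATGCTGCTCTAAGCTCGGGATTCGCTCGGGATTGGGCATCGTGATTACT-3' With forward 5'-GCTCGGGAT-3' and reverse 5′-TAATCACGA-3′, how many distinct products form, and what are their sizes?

The forward primer GCTCGGGAT matches the top strand at positions 85–93, 96–104.
The reverse primer's reverse complement is TCGTGATTA, matching at positions 111–119.
Each forward site pairs with the reverse site to give a product ending at position 119: sizes 35, 24 bp.

Two products: 35 bp, 24 bp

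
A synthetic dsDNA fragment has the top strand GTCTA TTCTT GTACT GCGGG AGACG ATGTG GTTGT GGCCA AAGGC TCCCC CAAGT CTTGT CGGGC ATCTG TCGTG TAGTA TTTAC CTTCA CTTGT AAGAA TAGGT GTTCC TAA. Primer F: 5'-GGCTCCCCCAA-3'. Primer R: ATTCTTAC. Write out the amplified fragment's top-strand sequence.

Scanning the template, GGCTCCCCCAA occurs at positions 43–53; this primer anneals to the bottom strand there with its 3' end pointing downstream.
Reverse complement of the reverse primer: GTAAGAAT. This occurs on the top strand at positions 94–101.
The product is the template from position 43 through 101 (59 bp).

5'-GGCTCCCCCAAGTCTTGTCGGGCATCTGTCGTGTAGTATTTACCTTCACTTGTAAGAAT-3'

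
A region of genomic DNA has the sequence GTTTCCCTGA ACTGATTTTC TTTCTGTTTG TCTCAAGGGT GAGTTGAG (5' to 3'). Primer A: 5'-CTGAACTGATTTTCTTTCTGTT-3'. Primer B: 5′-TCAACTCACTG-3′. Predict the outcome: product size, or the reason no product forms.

Primer B (TCAACTCACTG) does not match the top strand, and its reverse complement CAGTGAGTTGA does not match either.
With no annealing site for primer B, no amplification occurs.

No product — primer B has no binding site in the template.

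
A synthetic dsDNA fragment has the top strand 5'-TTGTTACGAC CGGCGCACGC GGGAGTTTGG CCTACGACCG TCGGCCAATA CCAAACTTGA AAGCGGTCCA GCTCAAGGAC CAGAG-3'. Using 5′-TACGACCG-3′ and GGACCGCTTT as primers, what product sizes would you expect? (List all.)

65 bp, 37 bp

The forward primer TACGACCG matches the top strand at positions 5–12, 33–40.
The reverse primer's reverse complement is AAAGCGGTCC, matching at positions 60–69.
Each forward site pairs with the reverse site to give a product ending at position 69: sizes 65, 37 bp.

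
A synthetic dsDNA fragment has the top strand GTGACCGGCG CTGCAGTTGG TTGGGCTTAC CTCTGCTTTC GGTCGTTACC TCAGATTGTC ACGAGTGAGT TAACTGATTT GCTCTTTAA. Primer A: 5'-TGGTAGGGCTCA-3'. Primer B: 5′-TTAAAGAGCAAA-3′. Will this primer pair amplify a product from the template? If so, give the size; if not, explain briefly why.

Primer A (TGGTAGGGCTCA) does not match the top strand, and its reverse complement TGAGCCCTACCA does not match either.
With no annealing site for primer A, no amplification occurs.

No product — primer A has no binding site in the template.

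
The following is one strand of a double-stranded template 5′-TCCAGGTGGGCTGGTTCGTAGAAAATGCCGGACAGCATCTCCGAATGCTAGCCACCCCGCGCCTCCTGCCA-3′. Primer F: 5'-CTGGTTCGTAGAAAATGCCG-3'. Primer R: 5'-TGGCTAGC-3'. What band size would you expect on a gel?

Forward primer CTGGTTCGTAGAAAATGCCG is found on the top strand at positions 11–30.
The reverse primer's reverse complement is GCTAGCCA, which matches the template at positions 47–54.
Amplicon spans positions 11–54: 44 bp.

44 bp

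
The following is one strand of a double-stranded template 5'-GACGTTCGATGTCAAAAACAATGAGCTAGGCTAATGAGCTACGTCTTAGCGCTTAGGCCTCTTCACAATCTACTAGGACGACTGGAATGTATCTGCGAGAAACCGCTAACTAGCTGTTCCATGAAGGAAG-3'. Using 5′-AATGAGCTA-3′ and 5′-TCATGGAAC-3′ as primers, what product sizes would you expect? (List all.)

105 bp, 92 bp

The forward primer AATGAGCTA matches the top strand at positions 20–28, 33–41.
The reverse primer's reverse complement is GTTCCATGA, matching at positions 116–124.
Each forward site pairs with the reverse site to give a product ending at position 124: sizes 105, 92 bp.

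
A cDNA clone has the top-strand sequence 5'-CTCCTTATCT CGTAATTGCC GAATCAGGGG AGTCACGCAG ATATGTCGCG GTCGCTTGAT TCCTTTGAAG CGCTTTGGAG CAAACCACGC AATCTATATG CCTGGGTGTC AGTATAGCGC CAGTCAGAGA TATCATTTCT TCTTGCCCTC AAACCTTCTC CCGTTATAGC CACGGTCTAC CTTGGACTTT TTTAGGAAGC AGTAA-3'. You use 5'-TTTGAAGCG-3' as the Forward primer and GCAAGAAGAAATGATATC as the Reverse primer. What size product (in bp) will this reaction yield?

Forward primer TTTGAAGCG is found on the top strand at positions 64–72.
Reverse complement of the reverse primer: GATATCATTTCTTCTTGC. This occurs on the top strand at positions 129–146.
Amplicon spans positions 64–146: 83 bp.

83 bp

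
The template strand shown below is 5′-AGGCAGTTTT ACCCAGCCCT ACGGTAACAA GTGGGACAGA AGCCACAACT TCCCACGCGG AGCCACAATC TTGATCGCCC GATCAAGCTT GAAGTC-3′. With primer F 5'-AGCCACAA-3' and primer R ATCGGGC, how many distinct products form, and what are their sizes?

Two products: 43 bp, 23 bp

The forward primer AGCCACAA matches the top strand at positions 41–48, 61–68.
The reverse primer's reverse complement is GCCCGAT, matching at positions 77–83.
Each forward site pairs with the reverse site to give a product ending at position 83: sizes 43, 23 bp.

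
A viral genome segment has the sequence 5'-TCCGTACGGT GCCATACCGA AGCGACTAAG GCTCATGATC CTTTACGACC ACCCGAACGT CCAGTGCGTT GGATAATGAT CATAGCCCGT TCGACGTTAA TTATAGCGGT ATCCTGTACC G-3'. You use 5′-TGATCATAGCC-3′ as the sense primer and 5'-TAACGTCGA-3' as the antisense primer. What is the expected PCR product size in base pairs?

23 bp

Forward primer TGATCATAGCC is found on the top strand at positions 77–87.
The reverse primer's reverse complement is TCGACGTTA, which matches the template at positions 91–99.
Product length = (reverse-primer end) − (forward-primer start) + 1 = 99 − 77 + 1 = 23 bp.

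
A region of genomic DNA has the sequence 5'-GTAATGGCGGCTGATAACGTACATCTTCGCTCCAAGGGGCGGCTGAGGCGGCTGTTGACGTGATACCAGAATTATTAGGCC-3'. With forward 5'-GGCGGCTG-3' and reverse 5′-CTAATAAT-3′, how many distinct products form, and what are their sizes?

The forward primer GGCGGCTG matches the top strand at positions 6–13, 38–45, 47–54.
The reverse primer's reverse complement is ATTATTAG, matching at positions 71–78.
Each forward site pairs with the reverse site to give a product ending at position 78: sizes 73, 41, 32 bp.

Three products: 73 bp, 41 bp, 32 bp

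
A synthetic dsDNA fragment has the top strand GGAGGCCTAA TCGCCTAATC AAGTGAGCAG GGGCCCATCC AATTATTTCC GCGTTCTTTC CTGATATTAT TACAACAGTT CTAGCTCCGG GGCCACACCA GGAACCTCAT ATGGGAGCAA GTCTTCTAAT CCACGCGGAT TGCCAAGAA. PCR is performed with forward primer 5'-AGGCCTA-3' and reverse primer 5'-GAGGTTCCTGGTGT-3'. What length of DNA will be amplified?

Forward primer AGGCCTA is found on the top strand at positions 3–9.
Reverse complement of the reverse primer: ACACCAGGAACCTC. This occurs on the top strand at positions 95–108.
The product runs from position 3 to position 108, so its length is 108 − 3 + 1 = 106 bp.

106 bp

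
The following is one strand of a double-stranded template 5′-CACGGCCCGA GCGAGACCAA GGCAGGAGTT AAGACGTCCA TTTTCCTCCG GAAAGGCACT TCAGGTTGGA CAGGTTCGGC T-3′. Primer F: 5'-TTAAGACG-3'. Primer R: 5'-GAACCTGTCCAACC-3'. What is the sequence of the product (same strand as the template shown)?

5'-TTAAGACGTCCATTTTCCTCCGGAAAGGCACTTCAGGTTGGACAGGTTC-3'

The forward primer matches the template at positions 29–36.
The reverse primer's reverse complement is GGTTGGACAGGTTC, which matches the template at positions 64–77.
The product is the template from position 29 through 77 (49 bp).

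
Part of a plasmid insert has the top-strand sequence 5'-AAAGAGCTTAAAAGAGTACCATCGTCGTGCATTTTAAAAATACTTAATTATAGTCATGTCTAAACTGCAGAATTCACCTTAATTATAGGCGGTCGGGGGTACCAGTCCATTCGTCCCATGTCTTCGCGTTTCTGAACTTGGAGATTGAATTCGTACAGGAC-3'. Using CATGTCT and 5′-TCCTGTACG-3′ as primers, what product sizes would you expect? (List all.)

106 bp, 44 bp

The forward primer CATGTCT matches the top strand at positions 55–61, 117–123.
The reverse primer's reverse complement is CGTACAGGA, matching at positions 152–160.
Each forward site pairs with the reverse site to give a product ending at position 160: sizes 106, 44 bp.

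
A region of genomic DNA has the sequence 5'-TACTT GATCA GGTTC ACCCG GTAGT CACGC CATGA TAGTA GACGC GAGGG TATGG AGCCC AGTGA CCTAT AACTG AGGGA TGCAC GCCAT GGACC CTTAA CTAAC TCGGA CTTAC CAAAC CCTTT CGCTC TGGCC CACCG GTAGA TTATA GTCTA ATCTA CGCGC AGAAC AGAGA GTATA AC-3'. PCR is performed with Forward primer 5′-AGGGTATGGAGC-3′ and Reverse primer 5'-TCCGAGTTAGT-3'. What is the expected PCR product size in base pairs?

64 bp

The forward primer matches the template at positions 47–58.
The reverse primer's reverse complement is ACTAACTCGGA, which matches the template at positions 100–110.
The product runs from position 47 to position 110, so its length is 110 − 47 + 1 = 64 bp.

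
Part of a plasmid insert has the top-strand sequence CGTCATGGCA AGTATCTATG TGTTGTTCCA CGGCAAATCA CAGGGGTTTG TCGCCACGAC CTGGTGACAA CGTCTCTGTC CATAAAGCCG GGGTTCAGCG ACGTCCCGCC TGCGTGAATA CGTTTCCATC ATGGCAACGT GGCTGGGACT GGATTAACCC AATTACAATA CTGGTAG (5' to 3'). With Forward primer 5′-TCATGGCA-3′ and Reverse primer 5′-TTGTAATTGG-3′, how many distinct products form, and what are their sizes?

Two products: 166 bp, 40 bp

The forward primer TCATGGCA matches the top strand at positions 3–10, 129–136.
The reverse primer's reverse complement is CCAATTACAA, matching at positions 159–168.
Each forward site pairs with the reverse site to give a product ending at position 168: sizes 166, 40 bp.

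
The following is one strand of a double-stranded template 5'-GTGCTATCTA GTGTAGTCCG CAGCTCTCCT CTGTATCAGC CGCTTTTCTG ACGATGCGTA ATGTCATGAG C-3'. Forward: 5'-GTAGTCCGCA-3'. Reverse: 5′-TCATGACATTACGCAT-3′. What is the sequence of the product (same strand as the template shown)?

The forward primer matches the template at positions 13–22.
The reverse primer's reverse complement is ATGCGTAATGTCATGA, which matches the template at positions 54–69.
The product is the template from position 13 through 69 (57 bp).

5'-GTAGTCCGCAGCTCTCCTCTGTATCAGCCGCTTTTCTGACGATGCGTAATGTCATGA-3'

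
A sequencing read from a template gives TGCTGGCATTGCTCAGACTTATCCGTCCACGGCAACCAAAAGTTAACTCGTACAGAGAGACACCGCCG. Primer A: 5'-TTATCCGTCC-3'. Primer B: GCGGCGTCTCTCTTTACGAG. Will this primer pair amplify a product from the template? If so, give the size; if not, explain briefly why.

Primer B (GCGGCGTCTCTCTTTACGAG) does not match the top strand, and its reverse complement CTCGTAAAGAGAGACGCCGC does not match either.
With no annealing site for primer B, no amplification occurs.

No product — primer B has no binding site in the template.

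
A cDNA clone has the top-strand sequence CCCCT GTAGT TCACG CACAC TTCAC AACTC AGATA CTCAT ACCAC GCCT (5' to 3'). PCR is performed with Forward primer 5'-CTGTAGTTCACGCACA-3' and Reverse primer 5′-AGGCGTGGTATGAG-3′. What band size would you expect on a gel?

46 bp

Scanning the template, CTGTAGTTCACGCACA occurs at positions 4–19; this primer anneals to the bottom strand there with its 3' end pointing downstream.
The reverse primer's reverse complement is CTCATACCACGCCT, which matches the template at positions 36–49.
The product runs from position 4 to position 49, so its length is 49 − 4 + 1 = 46 bp.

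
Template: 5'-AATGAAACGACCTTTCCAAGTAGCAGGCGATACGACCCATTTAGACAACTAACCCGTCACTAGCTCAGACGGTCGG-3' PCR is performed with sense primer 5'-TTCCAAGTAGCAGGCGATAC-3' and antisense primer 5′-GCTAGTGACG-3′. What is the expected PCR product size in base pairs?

51 bp

Scanning the template, TTCCAAGTAGCAGGCGATAC occurs at positions 14–33; this primer anneals to the bottom strand there with its 3' end pointing downstream.
The reverse primer's reverse complement is CGTCACTAGC, which matches the template at positions 55–64.
The product runs from position 14 to position 64, so its length is 64 − 14 + 1 = 51 bp.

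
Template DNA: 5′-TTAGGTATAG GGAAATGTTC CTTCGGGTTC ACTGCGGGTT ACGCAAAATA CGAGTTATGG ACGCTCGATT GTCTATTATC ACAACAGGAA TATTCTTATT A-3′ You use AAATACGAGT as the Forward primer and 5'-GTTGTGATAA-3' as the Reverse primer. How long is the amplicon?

40 bp

Scanning the template, AAATACGAGT occurs at positions 46–55; this primer anneals to the bottom strand there with its 3' end pointing downstream.
Taking the reverse complement of GTTGTGATAA gives TTATCACAAC, found at positions 76–85 on the template; the primer anneals here to the top strand with its 3' end pointing upstream.
The product runs from position 46 to position 85, so its length is 85 − 46 + 1 = 40 bp.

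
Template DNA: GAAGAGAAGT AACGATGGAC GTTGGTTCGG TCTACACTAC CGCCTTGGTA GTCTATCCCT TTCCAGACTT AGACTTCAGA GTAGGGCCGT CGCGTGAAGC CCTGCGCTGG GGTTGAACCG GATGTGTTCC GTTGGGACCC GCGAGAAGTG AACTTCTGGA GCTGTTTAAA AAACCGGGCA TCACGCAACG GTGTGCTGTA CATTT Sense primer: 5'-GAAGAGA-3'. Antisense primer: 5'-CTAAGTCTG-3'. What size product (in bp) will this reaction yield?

Scanning the template, GAAGAGA occurs at positions 1–7; this primer anneals to the bottom strand there with its 3' end pointing downstream.
Taking the reverse complement of CTAAGTCTG gives CAGACTTAG, found at positions 64–72 on the template; the primer anneals here to the top strand with its 3' end pointing upstream.
Product length = (reverse-primer end) − (forward-primer start) + 1 = 72 − 1 + 1 = 72 bp.

72 bp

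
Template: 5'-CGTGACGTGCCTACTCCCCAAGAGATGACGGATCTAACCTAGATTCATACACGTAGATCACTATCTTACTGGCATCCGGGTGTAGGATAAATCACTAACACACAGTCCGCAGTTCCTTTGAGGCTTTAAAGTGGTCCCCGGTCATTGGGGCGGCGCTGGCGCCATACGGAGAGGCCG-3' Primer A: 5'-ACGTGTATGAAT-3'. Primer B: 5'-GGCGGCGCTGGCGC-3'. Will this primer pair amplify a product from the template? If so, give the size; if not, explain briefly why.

No product — the primers' 3' ends point away from each other.

Primer A (ACGTGTATGAAT) has reverse complement ATTCATACACGT, which matches the top strand at positions 43–54; primer A anneals to the top strand there with its 3' end pointing upstream toward position 43.
Primer B (GGCGGCGCTGGCGC) matches the top strand directly at positions 149–162; it anneals to the bottom strand with its 3' end pointing downstream toward position 162.
The 3' ends diverge (primer A extends toward position 1, primer B toward position 177), so the primers never converge on a shared product.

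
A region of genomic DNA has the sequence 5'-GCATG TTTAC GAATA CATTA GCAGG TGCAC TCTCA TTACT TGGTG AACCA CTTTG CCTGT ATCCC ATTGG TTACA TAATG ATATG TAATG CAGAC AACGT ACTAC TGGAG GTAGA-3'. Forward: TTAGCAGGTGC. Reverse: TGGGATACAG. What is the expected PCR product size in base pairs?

49 bp

The forward primer matches the template at positions 18–28.
The reverse primer's reverse complement is CTGTATCCCA, which matches the template at positions 57–66.
The product runs from position 18 to position 66, so its length is 66 − 18 + 1 = 49 bp.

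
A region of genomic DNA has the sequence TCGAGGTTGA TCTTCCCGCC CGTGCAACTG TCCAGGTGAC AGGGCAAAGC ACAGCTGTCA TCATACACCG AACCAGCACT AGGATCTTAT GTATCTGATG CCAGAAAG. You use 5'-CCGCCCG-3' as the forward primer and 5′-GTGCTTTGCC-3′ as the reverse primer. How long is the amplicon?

Forward primer CCGCCCG is found on the top strand at positions 16–22.
The reverse primer's reverse complement is GGCAAAGCAC, which matches the template at positions 43–52.
Product length = (reverse-primer end) − (forward-primer start) + 1 = 52 − 16 + 1 = 37 bp.

37 bp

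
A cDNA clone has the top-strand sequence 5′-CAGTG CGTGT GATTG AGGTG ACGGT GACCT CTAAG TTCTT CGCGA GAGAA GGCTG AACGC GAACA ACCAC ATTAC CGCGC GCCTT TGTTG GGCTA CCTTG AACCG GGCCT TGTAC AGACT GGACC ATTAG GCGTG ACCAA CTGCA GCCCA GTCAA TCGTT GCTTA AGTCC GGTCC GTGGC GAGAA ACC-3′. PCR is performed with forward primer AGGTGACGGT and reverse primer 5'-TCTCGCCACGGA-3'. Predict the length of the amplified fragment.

169 bp

Forward primer AGGTGACGGT is found on the top strand at positions 16–25.
Reverse complement of the reverse primer: TCCGTGGCGAGA. This occurs on the top strand at positions 173–184.
Product length = (reverse-primer end) − (forward-primer start) + 1 = 184 − 16 + 1 = 169 bp.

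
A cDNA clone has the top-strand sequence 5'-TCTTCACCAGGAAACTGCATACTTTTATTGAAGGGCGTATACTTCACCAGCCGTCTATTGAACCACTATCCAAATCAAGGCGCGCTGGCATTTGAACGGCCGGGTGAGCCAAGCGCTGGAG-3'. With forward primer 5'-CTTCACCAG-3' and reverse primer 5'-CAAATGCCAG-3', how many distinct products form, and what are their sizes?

Two products: 93 bp, 53 bp

The forward primer CTTCACCAG matches the top strand at positions 2–10, 42–50.
The reverse primer's reverse complement is CTGGCATTTG, matching at positions 85–94.
Each forward site pairs with the reverse site to give a product ending at position 94: sizes 93, 53 bp.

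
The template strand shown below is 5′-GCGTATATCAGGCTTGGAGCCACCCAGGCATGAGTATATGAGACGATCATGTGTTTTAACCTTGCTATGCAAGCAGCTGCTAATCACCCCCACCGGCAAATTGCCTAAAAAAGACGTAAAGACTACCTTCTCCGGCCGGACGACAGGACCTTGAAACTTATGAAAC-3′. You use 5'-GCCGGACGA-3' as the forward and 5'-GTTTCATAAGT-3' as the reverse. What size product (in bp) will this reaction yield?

32 bp

The forward primer matches the template at positions 135–143.
Taking the reverse complement of GTTTCATAAGT gives ACTTATGAAAC, found at positions 156–166 on the template; the primer anneals here to the top strand with its 3' end pointing upstream.
Amplicon spans positions 135–166: 32 bp.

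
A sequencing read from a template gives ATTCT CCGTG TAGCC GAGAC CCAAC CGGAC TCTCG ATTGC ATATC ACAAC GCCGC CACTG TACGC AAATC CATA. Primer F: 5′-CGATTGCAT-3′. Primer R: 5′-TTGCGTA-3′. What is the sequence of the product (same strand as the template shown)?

Scanning the template, CGATTGCAT occurs at positions 34–42; this primer anneals to the bottom strand there with its 3' end pointing downstream.
Reverse complement of the reverse primer: TACGCAA. This occurs on the top strand at positions 61–67.
The product is the template from position 34 through 67 (34 bp).

5'-CGATTGCATATCACAACGCCGCCACTGTACGCAA-3'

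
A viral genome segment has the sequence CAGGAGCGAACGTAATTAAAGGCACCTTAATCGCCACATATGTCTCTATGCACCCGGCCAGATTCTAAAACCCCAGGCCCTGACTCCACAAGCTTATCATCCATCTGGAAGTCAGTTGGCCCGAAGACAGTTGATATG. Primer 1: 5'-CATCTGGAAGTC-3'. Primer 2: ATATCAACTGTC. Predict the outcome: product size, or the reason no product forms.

Yes — a 36 bp product.

Primer 1 (CATCTGGAAGTC) matches the top strand at positions 102–113; it acts as a forward primer.
Primer 2's reverse complement is GACAGTTGATAT, matching the top strand at positions 126–137; it acts as a reverse primer.
The 3' ends face each other across positions 102–137, giving a 36 bp product.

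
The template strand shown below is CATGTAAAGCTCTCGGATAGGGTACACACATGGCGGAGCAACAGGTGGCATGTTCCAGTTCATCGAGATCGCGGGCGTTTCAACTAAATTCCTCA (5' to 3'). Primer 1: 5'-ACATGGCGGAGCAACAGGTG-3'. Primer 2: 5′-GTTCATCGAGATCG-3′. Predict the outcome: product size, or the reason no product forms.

Primer 1 (ACATGGCGGAGCAACAGGTG) matches the top strand at positions 28–47 (3' end points downstream).
Primer 2 (GTTCATCGAGATCG) also matches the top strand directly, at positions 58–71 — its reverse complement CGATCTCGATGAAC is not present.
Both primers anneal to the bottom strand with 3' ends pointing the same way, so neither can prime synthesis back toward the other.

No product — both primers anneal to the same strand and extend in the same direction.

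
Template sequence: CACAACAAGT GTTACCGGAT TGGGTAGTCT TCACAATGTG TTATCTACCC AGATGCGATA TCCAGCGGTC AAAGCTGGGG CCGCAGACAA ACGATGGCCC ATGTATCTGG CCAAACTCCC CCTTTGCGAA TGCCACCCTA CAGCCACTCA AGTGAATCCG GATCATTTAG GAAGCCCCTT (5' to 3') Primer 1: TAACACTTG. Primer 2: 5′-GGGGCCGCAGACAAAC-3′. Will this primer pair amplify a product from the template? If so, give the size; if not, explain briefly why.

Primer 1 (TAACACTTG) has reverse complement CAAGTGTTA, which matches the top strand at positions 6–14; primer 1 anneals to the top strand there with its 3' end pointing upstream toward position 6.
Primer 2 (GGGGCCGCAGACAAAC) matches the top strand directly at positions 77–92; it anneals to the bottom strand with its 3' end pointing downstream toward position 92.
The 3' ends diverge (primer 1 extends toward position 1, primer 2 toward position 180), so the primers never converge on a shared product.

No product — the primers' 3' ends point away from each other.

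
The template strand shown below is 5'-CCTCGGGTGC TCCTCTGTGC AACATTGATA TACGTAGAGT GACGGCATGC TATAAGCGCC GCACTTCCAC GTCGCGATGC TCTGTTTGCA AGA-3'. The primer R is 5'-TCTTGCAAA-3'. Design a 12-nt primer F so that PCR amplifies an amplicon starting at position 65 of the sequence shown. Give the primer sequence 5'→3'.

The reverse primer's reverse complement TTTGCAAGA matches the template at positions 85–93; the product starts at position 65.
The forward primer is identical to the top strand over positions 65–76: TTCCACGTCGCG.

5'-TTCCACGTCGCG-3'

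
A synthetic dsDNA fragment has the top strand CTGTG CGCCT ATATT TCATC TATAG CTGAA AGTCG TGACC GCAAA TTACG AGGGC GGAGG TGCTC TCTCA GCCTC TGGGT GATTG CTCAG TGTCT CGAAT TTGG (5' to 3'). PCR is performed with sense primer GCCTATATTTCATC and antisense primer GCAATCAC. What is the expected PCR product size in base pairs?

Forward primer GCCTATATTTCATC is found on the top strand at positions 7–20.
Reverse complement of the reverse primer: GTGATTGC. This occurs on the top strand at positions 79–86.
Amplicon spans positions 7–86: 80 bp.

80 bp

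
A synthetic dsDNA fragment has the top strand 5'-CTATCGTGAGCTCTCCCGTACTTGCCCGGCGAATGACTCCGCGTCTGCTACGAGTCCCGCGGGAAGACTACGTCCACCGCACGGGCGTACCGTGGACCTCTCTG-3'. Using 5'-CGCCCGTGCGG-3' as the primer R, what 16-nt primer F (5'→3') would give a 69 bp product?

5'-TACTTGCCCGGCGAAT-3'

The reverse primer's reverse complement CCGCACGGGCG matches the template at positions 77–87, so the product ends at position 87.
A 69 bp product then starts at position 87 − 69 + 1 = 19.
The forward primer is identical to the top strand there: TACTTGCCCGGCGAAT.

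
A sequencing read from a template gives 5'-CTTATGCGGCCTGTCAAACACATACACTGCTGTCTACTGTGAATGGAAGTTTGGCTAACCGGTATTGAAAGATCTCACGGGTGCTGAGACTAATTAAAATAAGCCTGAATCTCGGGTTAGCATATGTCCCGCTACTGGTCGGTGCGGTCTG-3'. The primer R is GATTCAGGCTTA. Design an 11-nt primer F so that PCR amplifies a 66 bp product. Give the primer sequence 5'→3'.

5'-GAAGTTTGGCT-3'

The reverse primer's reverse complement TAAGCCTGAATC matches the template at positions 100–111, so the product ends at position 111.
A 66 bp product then starts at position 111 − 66 + 1 = 46.
The forward primer is identical to the top strand there: GAAGTTTGGCT.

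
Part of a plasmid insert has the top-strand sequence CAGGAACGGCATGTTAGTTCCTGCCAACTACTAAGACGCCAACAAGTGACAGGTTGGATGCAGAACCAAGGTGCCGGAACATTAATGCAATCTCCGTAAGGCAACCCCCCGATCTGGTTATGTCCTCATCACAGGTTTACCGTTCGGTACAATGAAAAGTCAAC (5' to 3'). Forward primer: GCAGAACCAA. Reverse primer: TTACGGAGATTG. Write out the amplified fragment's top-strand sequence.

5'-GCAGAACCAAGGTGCCGGAACATTAATGCAATCTCCGTAA-3'

Scanning the template, GCAGAACCAA occurs at positions 60–69; this primer anneals to the bottom strand there with its 3' end pointing downstream.
The reverse primer's reverse complement is CAATCTCCGTAA, which matches the template at positions 88–99.
The product is the template from position 60 through 99 (40 bp).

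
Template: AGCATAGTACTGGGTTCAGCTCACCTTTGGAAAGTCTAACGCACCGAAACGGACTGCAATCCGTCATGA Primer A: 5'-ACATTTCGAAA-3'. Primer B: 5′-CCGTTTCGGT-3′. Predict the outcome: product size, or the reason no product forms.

No product — primer A has no binding site in the template.

Primer A (ACATTTCGAAA) does not match the top strand, and its reverse complement TTTCGAAATGT does not match either.
With no annealing site for primer A, no amplification occurs.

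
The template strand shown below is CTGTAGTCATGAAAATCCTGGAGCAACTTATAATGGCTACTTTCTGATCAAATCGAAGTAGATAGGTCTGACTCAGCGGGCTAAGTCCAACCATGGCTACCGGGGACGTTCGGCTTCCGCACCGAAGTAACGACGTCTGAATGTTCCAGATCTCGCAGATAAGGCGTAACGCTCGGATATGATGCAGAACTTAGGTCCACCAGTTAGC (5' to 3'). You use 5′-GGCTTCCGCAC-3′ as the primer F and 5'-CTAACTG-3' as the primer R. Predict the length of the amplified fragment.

Scanning the template, GGCTTCCGCAC occurs at positions 112–122; this primer anneals to the bottom strand there with its 3' end pointing downstream.
Reverse complement of the reverse primer: CAGTTAG. This occurs on the top strand at positions 201–207.
The product runs from position 112 to position 207, so its length is 207 − 112 + 1 = 96 bp.

96 bp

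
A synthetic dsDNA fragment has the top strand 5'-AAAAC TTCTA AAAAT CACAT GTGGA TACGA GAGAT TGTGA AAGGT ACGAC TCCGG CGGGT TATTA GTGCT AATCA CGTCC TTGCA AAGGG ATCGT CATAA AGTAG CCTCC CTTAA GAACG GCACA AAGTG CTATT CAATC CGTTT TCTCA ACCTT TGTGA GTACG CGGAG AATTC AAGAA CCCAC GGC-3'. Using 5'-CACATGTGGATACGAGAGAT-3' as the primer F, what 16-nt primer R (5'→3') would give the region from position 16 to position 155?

The product's 3' end on the top strand is position 155.
The reverse primer anneals to the top strand over positions 140–155, i.e. to CCGTTTTCTCAACCTT.
Its sequence written 5'→3' is the reverse complement: AAGGTTGAGAAAACGG.

5'-AAGGTTGAGAAAACGG-3'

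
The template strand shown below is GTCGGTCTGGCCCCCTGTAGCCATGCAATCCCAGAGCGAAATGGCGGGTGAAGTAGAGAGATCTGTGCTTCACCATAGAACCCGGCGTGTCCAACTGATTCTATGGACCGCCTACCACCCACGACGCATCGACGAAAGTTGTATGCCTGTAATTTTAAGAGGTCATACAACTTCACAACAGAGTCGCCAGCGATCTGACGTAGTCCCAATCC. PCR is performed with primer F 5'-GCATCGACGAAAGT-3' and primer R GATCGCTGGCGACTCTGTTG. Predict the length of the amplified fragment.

Forward primer GCATCGACGAAAGT is found on the top strand at positions 126–139.
Taking the reverse complement of GATCGCTGGCGACTCTGTTG gives CAACAGAGTCGCCAGCGATC, found at positions 176–195 on the template; the primer anneals here to the top strand with its 3' end pointing upstream.
Product length = (reverse-primer end) − (forward-primer start) + 1 = 195 − 126 + 1 = 70 bp.

70 bp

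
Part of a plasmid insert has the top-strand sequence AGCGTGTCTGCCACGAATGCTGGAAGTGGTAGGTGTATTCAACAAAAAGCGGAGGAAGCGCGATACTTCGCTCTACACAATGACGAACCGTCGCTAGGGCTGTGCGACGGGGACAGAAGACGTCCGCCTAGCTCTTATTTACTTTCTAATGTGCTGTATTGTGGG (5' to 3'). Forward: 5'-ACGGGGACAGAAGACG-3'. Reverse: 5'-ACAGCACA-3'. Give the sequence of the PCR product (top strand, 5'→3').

5'-ACGGGGACAGAAGACGTCCGCCTAGCTCTTATTTACTTTCTAATGTGCTGT-3'

Scanning the template, ACGGGGACAGAAGACG occurs at positions 107–122; this primer anneals to the bottom strand there with its 3' end pointing downstream.
The reverse primer's reverse complement is TGTGCTGT, which matches the template at positions 150–157.
The product is the template from position 107 through 157 (51 bp).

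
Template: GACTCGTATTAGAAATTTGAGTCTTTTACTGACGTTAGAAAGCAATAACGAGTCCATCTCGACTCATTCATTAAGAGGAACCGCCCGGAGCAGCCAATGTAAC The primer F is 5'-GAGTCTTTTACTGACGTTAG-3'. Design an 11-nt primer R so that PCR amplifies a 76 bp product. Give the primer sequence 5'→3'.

The forward primer binds at positions 19–38, so a 76 bp product ends at position 19 + 76 − 1 = 94.
The reverse primer anneals to the top strand over positions 84–94, i.e. to CCCGGAGCAGC.
Its sequence written 5'→3' is the reverse complement: GCTGCTCCGGG.

5'-GCTGCTCCGGG-3'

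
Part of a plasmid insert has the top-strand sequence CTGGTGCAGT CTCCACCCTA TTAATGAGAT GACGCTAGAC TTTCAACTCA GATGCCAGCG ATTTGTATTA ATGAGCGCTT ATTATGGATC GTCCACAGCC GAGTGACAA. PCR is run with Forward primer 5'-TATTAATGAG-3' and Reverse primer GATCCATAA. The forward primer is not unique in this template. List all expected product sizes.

72 bp, 25 bp

The forward primer TATTAATGAG matches the top strand at positions 19–28, 66–75.
The reverse primer's reverse complement is TTATGGATC, matching at positions 82–90.
Each forward site pairs with the reverse site to give a product ending at position 90: sizes 72, 25 bp.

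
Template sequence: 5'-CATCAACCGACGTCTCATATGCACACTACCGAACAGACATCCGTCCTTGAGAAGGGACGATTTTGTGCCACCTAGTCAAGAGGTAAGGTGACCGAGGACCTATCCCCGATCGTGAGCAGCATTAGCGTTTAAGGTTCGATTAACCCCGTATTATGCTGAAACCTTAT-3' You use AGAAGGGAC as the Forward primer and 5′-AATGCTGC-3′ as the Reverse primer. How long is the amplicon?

74 bp

Scanning the template, AGAAGGGAC occurs at positions 50–58; this primer anneals to the bottom strand there with its 3' end pointing downstream.
The reverse primer's reverse complement is GCAGCATT, which matches the template at positions 116–123.
The product runs from position 50 to position 123, so its length is 123 − 50 + 1 = 74 bp.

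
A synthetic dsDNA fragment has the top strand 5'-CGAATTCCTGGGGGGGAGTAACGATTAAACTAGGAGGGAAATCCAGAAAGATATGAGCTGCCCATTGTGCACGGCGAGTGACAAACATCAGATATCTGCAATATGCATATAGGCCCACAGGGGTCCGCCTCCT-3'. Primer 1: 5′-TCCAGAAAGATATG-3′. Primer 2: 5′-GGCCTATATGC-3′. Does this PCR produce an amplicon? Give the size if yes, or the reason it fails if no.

Yes — a 74 bp product.

Primer 1 (TCCAGAAAGATATG) matches the top strand at positions 42–55; it acts as a forward primer.
Primer 2's reverse complement is GCATATAGGCC, matching the top strand at positions 105–115; it acts as a reverse primer.
The 3' ends face each other across positions 42–115, giving a 74 bp product.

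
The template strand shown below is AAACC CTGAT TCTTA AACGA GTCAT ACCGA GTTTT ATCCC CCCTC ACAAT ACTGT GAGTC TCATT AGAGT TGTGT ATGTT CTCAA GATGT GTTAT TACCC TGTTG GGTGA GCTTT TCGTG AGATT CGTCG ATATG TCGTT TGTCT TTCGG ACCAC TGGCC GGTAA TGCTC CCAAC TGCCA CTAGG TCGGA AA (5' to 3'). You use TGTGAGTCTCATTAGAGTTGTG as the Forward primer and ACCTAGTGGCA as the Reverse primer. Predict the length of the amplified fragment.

The forward primer matches the template at positions 53–74.
Taking the reverse complement of ACCTAGTGGCA gives TGCCACTAGGT, found at positions 176–186 on the template; the primer anneals here to the top strand with its 3' end pointing upstream.
The product runs from position 53 to position 186, so its length is 186 − 53 + 1 = 134 bp.

134 bp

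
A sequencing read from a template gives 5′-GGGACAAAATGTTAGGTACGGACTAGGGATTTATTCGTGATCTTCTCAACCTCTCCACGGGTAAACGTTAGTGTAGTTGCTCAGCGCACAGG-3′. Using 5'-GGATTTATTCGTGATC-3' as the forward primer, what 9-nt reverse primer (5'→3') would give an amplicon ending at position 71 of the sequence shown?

The forward primer binds at positions 27–42; the product's 3' end on the top strand is position 71.
The reverse primer anneals to the top strand over positions 63–71, i.e. to AAACGTTAG.
Its sequence written 5'→3' is the reverse complement: CTAACGTTT.

5'-CTAACGTTT-3'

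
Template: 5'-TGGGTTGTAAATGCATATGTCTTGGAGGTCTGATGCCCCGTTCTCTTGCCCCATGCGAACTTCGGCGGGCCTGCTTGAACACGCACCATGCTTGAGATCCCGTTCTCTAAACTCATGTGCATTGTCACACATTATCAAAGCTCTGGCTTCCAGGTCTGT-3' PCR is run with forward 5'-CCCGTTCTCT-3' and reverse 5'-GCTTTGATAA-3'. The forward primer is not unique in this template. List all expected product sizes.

The forward primer CCCGTTCTCT matches the top strand at positions 37–46, 99–108.
The reverse primer's reverse complement is TTATCAAAGC, matching at positions 132–141.
Each forward site pairs with the reverse site to give a product ending at position 141: sizes 105, 43 bp.

105 bp, 43 bp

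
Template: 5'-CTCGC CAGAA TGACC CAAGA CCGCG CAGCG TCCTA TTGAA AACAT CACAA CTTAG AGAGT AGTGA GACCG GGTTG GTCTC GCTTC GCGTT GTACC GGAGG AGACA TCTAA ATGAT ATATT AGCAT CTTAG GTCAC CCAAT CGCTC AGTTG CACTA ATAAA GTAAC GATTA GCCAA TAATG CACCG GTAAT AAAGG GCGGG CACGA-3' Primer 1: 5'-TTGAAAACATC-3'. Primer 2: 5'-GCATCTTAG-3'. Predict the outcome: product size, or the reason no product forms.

Primer 1 (TTGAAAACATC) matches the top strand at positions 36–46 (3' end points downstream).
Primer 2 (GCATCTTAG) also matches the top strand directly, at positions 122–130 — its reverse complement CTAAGATGC is not present.
Both primers anneal to the bottom strand with 3' ends pointing the same way, so neither can prime synthesis back toward the other.

No product — both primers anneal to the same strand and extend in the same direction.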